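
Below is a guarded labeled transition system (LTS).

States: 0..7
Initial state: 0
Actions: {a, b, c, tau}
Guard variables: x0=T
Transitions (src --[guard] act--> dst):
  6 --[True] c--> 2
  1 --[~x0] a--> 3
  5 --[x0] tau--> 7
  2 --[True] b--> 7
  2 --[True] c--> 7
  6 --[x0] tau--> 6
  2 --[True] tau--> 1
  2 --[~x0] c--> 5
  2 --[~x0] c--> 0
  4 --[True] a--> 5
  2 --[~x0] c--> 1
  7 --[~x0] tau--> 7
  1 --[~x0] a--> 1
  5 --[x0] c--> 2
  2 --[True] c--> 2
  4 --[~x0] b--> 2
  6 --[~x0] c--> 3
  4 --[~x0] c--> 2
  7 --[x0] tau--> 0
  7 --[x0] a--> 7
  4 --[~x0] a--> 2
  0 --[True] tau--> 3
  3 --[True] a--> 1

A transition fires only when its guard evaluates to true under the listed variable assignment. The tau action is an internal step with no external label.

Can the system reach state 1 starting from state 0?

Answer: REACHABLE

Trace:
After dropping false guards: 13 live edges.
depth 0: {0}
depth 1: {3}  now seen {0,3}
depth 2: {1}  now seen {0,1,3}
Reachable = {0,1,3}
witness 1: tau·a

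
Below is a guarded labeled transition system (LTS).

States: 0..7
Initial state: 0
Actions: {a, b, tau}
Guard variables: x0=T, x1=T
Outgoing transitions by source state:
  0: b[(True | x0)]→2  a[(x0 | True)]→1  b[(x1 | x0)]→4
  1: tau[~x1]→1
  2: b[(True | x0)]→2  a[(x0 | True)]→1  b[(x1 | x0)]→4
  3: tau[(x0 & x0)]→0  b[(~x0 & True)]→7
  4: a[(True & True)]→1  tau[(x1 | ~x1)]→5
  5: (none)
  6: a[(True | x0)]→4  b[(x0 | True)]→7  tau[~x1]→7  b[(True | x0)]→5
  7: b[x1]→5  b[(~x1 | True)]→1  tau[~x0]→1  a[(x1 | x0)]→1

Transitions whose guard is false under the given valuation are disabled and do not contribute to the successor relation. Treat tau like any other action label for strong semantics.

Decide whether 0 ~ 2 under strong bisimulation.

Bisimulation quotient by refinement:
  round 0: {{0,1,2,3,4,5,6,7}}
  round 1: {{0,2,6,7},{1,5},{3},{4}}
  round 2: {{0,2},{1,5},{3},{4},{6},{7}}
stable after 3 split(s): 6 block(s)
class of 0: {0,2}; class of 2: {0,2}

Answer: BISIMILAR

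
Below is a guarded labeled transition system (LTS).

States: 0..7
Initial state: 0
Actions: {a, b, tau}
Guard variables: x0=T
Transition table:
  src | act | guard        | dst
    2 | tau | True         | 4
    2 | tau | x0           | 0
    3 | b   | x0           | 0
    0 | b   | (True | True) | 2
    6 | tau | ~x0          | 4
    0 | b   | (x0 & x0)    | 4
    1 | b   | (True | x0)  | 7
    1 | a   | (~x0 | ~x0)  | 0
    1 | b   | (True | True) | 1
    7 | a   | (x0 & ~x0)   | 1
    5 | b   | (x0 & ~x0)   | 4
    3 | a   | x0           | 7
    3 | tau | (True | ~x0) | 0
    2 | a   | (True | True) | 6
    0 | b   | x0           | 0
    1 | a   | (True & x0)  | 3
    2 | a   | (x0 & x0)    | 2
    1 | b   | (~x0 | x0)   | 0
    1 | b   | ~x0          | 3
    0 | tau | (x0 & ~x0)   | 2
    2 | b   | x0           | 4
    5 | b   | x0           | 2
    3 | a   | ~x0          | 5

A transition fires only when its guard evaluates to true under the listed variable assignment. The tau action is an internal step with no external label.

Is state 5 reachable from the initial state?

Answer: UNREACHABLE

Working:
Guard filter leaves 16 enabled edge(s).
L0 = {0}
L1 = {2,4}  cumulative {0,2,4}
L2 = {6}  cumulative {0,2,4,6}
Reachable = {0,2,4,6}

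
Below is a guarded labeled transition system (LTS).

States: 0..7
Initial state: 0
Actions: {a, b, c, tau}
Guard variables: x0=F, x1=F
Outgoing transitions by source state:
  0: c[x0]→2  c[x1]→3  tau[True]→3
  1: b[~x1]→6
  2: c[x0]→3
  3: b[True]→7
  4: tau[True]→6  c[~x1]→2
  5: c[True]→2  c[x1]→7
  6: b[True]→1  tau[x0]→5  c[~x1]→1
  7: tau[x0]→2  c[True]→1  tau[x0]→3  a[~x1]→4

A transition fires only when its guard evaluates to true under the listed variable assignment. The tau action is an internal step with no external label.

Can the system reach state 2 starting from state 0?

Guard filter leaves 10 enabled edge(s).
depth 0: {0}
depth 1: {3}  now seen {0,3}
depth 2: {7}  now seen {0,3,7}
depth 3: {1,4}  now seen {0,1,3,4,7}
depth 4: {2,6}  now seen {0,1,2,3,4,6,7}
Reach set: {0,1,2,3,4,6,7}
trace reaching 2: tau·b·a·c

Answer: REACHABLE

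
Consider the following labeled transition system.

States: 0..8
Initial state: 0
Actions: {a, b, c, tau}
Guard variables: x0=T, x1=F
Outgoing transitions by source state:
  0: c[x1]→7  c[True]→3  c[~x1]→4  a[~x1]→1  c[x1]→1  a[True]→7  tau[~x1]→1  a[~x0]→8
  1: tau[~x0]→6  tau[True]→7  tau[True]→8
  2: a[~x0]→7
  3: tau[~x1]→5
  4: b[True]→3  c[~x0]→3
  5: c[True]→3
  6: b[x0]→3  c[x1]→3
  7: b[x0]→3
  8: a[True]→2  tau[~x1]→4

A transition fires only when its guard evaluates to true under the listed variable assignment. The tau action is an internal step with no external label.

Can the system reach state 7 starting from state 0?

Answer: REACHABLE

Analysis:
14 transition(s) survive guard evaluation.
L0 = {0}
L1 = {1,3,4,7}  total {0,1,3,4,7}
L2 = {5,8}  total {0,1,3,4,5,7,8}
L3 = {2}  total {0,1,2,3,4,5,7,8}
Reachable = {0,1,2,3,4,5,7,8}
Path to 7: a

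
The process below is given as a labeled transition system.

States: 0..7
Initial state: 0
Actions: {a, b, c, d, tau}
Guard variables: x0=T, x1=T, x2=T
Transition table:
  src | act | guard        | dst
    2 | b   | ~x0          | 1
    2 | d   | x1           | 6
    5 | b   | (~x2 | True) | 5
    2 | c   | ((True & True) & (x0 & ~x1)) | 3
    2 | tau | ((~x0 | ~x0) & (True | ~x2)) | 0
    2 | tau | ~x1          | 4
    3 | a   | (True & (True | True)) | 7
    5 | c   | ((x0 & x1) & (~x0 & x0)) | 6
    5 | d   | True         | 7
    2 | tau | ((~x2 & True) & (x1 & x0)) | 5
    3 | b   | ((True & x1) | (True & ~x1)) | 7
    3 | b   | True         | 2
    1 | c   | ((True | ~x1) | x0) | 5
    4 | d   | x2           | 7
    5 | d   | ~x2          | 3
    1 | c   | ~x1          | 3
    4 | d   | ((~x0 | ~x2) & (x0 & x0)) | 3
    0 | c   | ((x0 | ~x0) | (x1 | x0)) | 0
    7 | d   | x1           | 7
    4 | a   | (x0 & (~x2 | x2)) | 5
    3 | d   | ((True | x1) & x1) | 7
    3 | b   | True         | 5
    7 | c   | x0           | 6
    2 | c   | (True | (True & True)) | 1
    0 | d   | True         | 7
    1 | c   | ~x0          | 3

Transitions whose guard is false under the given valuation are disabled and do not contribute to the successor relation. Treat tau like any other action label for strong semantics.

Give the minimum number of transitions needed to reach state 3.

Breadth-first toward 3:
  Layer 0: {0}
  Layer 1: {7}
  Layer 2: {6}
3 never appears.

Answer: UNREACHABLE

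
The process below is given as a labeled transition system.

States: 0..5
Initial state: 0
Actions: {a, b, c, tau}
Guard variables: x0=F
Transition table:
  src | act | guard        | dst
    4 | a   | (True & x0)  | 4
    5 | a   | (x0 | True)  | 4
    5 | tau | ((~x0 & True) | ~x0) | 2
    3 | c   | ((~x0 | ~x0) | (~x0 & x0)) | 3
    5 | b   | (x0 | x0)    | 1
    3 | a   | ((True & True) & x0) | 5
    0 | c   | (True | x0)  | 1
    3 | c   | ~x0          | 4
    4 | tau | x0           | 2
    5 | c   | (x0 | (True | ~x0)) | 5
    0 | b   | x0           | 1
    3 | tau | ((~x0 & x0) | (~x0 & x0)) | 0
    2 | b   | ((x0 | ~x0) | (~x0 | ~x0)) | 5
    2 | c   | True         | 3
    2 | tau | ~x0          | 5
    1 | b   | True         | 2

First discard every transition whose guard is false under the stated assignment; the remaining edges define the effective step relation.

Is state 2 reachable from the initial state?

10 transition(s) survive guard evaluation.
Layer 0: {0}
Layer 1: {1}  now seen {0,1}
Layer 2: {2}  now seen {0,1,2}
Layer 3: {3,5}  now seen {0,1,2,3,5}
Layer 4: {4}  now seen {0,1,2,3,4,5}
Reach set: {0,1,2,3,4,5}
witness 2: c·b

Answer: REACHABLE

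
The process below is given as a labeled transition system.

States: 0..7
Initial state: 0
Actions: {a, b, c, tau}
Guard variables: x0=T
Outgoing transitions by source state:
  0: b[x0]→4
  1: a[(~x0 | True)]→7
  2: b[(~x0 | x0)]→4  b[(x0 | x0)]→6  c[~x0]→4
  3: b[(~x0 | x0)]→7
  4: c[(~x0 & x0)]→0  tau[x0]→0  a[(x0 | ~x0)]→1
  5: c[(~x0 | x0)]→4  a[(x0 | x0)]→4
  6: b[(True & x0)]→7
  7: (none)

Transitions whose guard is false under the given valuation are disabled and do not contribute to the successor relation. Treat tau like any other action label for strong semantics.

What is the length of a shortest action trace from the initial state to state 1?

BFS to 1:
  depth 0: {0}
  depth 1: {4}
  depth 2: {1}
depth(1)=2, e.g. b·a

Answer: 2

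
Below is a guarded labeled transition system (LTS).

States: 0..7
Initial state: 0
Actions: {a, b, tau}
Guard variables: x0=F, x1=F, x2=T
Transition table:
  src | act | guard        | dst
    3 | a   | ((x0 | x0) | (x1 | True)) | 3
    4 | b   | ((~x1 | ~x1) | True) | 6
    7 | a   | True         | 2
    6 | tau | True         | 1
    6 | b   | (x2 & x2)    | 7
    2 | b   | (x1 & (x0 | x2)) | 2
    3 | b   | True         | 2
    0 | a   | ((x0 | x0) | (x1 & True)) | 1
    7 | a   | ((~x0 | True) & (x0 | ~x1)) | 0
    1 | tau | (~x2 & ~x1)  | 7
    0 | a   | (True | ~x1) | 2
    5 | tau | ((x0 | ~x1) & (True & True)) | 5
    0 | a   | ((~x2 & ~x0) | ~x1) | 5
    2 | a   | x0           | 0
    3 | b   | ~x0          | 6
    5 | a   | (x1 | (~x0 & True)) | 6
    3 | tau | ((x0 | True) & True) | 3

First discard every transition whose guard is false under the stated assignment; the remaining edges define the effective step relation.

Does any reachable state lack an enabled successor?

Reach set: {0,1,2,5,6,7}
  0: a→2  a→5  [2 exit(s)]
  1: ∅  [no exit]
  2: ∅  [no exit]
  5: a→6  tau→5  [2 exit(s)]
  6: b→7  tau→1  [2 exit(s)]
  7: a→0  a→2  [2 exit(s)]
Path to 1: a·a·tau

Answer: DEADLOCK at state 1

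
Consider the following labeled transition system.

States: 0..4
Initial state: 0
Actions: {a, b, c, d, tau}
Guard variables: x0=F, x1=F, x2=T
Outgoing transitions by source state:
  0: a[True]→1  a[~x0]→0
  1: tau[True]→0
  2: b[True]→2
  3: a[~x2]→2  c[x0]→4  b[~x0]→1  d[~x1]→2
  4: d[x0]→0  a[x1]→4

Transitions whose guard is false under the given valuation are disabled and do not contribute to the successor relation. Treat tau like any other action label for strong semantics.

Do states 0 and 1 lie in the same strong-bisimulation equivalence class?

Answer: NOT BISIMILAR

Trace:
Refine partition for ~:
  P[0] = {{0,1,2,3,4}}
  P[1] = {{0},{1},{2},{3},{4}}
stable after 2 split(s): 5 block(s)
class of 0: {0}; class of 1: {1}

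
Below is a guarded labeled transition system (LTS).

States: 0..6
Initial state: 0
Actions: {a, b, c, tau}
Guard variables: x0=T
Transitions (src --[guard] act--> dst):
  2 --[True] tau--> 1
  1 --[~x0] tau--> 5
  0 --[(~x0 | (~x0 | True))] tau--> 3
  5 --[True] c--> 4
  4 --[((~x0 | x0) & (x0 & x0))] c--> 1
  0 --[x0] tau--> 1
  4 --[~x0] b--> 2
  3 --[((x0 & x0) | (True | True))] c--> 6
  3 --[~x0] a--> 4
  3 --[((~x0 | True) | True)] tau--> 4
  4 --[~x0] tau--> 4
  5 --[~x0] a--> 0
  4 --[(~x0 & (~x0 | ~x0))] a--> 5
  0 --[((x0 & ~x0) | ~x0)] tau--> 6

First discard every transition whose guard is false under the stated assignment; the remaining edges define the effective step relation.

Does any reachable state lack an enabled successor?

Reach set: {0,1,3,4,6}
  0: tau→1  tau→3  [deg 2]
  1: ∅  [STUCK]
  3: c→6  tau→4  [deg 2]
  4: c→1  [deg 1]
  6: ∅  [STUCK]
trace reaching 1: tau

Answer: DEADLOCK at state 1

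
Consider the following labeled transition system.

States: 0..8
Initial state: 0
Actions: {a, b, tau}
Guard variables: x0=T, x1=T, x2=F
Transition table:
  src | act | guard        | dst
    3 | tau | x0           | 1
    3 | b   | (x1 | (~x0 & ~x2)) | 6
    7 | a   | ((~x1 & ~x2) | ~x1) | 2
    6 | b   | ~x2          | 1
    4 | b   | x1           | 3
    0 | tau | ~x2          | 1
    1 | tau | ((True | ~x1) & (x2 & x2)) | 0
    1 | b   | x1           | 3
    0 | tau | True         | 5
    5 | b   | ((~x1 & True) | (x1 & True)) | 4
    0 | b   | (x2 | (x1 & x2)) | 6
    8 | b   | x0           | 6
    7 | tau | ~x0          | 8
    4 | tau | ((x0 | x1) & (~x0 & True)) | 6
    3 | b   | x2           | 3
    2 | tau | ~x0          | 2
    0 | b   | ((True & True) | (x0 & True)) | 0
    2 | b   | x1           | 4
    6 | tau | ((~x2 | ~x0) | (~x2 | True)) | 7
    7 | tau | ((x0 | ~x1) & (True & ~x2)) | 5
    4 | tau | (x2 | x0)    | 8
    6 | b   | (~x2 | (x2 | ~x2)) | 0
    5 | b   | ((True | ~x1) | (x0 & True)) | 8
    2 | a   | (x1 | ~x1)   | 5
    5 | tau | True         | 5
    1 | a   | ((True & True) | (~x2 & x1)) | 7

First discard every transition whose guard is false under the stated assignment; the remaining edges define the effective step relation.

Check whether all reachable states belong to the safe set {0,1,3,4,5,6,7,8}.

Inv-set: {0,1,3,4,5,6,7,8}
R = {0,1,3,4,5,6,7,8}
  0: ✓
  1: ✓
  3: ✓
  4: ✓
  5: ✓
  6: ✓
  7: ✓
  8: ✓

Answer: INVARIANT HOLDS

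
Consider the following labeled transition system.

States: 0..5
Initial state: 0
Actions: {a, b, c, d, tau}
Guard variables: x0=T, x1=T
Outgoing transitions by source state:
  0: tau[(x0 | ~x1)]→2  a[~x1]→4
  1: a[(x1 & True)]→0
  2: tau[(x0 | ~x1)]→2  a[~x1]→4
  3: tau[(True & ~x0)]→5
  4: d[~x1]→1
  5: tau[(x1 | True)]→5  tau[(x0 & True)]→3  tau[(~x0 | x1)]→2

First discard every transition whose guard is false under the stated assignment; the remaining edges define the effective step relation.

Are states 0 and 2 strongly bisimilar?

Answer: BISIMILAR

Working:
Refine partition for ~:
  P[0] = {{0,1,2,3,4,5}}
  P[1] = {{0,2,5},{1},{3,4}}
  P[2] = {{0,2},{1},{3,4},{5}}
4 equivalence class(es) (converged in 3)
[0]={0,2}  [2]={0,2}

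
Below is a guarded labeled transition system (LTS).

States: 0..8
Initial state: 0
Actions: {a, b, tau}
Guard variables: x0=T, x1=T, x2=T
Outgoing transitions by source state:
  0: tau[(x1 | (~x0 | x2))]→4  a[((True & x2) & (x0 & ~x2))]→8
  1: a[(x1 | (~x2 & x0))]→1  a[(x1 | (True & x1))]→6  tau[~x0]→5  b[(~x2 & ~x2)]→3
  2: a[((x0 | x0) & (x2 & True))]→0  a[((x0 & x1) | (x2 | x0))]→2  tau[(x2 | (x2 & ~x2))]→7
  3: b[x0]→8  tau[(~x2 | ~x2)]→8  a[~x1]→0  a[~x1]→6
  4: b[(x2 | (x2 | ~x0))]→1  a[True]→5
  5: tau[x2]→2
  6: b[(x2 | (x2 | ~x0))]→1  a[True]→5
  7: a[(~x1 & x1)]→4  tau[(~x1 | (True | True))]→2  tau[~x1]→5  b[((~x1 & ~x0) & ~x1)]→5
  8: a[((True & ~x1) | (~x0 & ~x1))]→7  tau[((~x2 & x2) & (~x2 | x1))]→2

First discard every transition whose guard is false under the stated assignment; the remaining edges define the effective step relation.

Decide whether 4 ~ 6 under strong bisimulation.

Bisimulation quotient by refinement:
  P[0] = {{0,1,2,3,4,5,6,7,8}}
  P[1] = {{0,5,7},{1},{2},{3},{4,6},{8}}
  P[2] = {{0},{1},{2},{3},{4,6},{5,7},{8}}
stable after 3 split(s): 7 block(s)
class of 4: {4,6}; class of 6: {4,6}

Answer: BISIMILAR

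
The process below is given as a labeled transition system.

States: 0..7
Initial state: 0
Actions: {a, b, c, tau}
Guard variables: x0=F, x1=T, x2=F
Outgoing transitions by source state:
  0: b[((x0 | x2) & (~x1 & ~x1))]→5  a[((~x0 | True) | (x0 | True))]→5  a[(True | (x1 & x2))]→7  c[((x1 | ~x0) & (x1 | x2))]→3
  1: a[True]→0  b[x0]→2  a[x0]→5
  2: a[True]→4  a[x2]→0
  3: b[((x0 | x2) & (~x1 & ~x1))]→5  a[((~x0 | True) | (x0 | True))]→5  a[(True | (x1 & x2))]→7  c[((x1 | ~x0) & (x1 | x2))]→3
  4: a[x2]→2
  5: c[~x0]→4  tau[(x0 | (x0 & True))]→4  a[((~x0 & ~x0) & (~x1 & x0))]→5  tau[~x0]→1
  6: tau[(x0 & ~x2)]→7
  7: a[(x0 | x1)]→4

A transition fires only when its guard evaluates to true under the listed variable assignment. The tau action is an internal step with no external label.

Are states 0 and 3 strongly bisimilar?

Answer: BISIMILAR

Working:
Compute ~ classes (split until stable):
  P[0] = {{0,1,2,3,4,5,6,7}}
  P[1] = {{0,3},{1,2,7},{4,6},{5}}
  P[2] = {{0,3},{1},{2,7},{4,6},{5}}
stable after 3 split(s): 5 block(s)
0∈{0,3}, 3∈{0,3}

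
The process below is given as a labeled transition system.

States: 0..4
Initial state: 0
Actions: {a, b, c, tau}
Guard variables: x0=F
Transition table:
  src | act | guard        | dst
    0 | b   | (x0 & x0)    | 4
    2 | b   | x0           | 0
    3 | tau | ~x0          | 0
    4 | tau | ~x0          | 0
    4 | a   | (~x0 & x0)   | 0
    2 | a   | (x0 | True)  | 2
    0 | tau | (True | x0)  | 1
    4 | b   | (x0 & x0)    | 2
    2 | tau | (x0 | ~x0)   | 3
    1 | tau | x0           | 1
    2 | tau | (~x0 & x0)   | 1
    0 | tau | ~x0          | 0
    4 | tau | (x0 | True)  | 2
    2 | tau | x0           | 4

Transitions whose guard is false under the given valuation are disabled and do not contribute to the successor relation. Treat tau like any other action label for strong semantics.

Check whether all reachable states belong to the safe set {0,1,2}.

Inv-set: {0,1,2}
Reachable = {0,1}
  0: safe
  1: safe

Answer: INVARIANT HOLDS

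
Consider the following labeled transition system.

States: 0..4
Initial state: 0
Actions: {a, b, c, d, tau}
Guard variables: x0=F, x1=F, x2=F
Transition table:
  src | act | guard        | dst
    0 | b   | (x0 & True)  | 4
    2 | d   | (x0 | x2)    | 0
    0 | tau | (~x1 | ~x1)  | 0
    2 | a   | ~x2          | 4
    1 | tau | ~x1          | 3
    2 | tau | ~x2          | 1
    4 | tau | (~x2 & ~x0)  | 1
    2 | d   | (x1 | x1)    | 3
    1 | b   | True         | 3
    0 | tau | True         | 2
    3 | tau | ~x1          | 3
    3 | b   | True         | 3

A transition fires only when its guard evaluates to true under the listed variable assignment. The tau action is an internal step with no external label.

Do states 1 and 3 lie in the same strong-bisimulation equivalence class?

Answer: BISIMILAR

Working:
Refine partition for ~:
  π0 = {{0,1,2,3,4}}
  π1 = {{0,4},{1,3},{2}}
  π2 = {{0},{1,3},{2},{4}}
4 equivalence class(es) (converged in 3)
class of 1: {1,3}; class of 3: {1,3}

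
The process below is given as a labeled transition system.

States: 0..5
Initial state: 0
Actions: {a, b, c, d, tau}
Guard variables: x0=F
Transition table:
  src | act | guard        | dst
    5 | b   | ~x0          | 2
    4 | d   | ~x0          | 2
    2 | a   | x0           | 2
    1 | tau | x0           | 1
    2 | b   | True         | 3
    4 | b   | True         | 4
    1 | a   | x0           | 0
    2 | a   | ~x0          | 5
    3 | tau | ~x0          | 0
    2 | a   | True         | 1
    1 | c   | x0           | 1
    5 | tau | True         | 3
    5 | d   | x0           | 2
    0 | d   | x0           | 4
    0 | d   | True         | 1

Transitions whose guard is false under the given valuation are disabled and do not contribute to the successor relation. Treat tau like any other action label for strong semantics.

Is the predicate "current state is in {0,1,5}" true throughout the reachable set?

Inv-set: {0,1,5}
Reach set: {0,1}
  0: ok
  1: ok

Answer: INVARIANT HOLDS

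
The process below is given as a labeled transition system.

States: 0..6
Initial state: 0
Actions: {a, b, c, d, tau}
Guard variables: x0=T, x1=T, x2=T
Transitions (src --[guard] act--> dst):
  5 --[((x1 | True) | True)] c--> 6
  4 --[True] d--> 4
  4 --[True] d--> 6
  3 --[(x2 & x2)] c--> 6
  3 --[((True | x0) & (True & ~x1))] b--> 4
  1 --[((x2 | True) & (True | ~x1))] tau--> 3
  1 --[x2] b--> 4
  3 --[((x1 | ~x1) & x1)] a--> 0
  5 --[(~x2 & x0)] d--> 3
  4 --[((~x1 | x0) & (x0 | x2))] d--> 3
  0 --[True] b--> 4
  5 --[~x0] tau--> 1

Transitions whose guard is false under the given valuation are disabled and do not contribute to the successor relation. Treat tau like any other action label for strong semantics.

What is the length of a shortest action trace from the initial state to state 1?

BFS to 1:
  Layer 0: {0}
  Layer 1: {4}
  Layer 2: {3,6}
1 never appears.

Answer: UNREACHABLE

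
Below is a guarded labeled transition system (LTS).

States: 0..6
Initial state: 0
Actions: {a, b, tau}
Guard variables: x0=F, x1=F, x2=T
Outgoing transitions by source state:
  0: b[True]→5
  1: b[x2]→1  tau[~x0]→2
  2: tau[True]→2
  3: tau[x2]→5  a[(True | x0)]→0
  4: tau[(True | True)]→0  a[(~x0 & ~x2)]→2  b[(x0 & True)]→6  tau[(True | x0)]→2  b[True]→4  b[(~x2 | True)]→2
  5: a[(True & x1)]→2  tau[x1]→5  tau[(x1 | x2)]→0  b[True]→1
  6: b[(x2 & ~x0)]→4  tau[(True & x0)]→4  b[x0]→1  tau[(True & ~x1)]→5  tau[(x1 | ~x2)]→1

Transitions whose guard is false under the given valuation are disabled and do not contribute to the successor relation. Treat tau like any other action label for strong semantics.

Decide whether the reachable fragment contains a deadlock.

R = {0,1,2,5}
  0: b→5  [1 exit(s)]
  1: b→1  tau→2  [2 exit(s)]
  2: tau→2  [1 exit(s)]
  5: b→1  tau→0  [2 exit(s)]

Answer: DEADLOCK-FREE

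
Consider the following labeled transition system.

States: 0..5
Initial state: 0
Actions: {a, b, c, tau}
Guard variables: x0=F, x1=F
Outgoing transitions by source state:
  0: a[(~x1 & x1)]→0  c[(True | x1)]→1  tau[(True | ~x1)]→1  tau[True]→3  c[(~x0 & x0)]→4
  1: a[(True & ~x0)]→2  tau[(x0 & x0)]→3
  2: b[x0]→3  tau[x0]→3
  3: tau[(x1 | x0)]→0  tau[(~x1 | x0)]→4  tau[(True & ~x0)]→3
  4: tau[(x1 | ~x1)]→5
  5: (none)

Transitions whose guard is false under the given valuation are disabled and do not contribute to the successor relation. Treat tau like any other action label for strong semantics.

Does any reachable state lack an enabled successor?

Answer: DEADLOCK at state 2

Trace:
Reachable = {0,1,2,3,4,5}
  0: c→1  tau→1  tau→3  [3 exit(s)]
  1: a→2  [1 exit(s)]
  2: ∅  [deadlock]
  3: tau→3  tau→4  [2 exit(s)]
  4: tau→5  [1 exit(s)]
  5: ∅  [deadlock]
trace reaching 2: c·a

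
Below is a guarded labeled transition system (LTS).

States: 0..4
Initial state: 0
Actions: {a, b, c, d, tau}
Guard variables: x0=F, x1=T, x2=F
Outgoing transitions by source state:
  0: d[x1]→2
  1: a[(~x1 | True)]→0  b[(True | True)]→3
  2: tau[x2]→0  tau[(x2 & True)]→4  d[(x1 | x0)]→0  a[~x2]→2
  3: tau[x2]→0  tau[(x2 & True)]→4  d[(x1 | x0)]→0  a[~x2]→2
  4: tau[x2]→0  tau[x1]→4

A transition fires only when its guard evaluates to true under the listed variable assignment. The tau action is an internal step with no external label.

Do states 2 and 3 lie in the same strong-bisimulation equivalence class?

Compute ~ classes (split until stable):
  P[0] = {{0,1,2,3,4}}
  P[1] = {{0},{1},{2,3},{4}}
4 equivalence class(es) (converged in 2)
[2]={2,3}  [3]={2,3}

Answer: BISIMILAR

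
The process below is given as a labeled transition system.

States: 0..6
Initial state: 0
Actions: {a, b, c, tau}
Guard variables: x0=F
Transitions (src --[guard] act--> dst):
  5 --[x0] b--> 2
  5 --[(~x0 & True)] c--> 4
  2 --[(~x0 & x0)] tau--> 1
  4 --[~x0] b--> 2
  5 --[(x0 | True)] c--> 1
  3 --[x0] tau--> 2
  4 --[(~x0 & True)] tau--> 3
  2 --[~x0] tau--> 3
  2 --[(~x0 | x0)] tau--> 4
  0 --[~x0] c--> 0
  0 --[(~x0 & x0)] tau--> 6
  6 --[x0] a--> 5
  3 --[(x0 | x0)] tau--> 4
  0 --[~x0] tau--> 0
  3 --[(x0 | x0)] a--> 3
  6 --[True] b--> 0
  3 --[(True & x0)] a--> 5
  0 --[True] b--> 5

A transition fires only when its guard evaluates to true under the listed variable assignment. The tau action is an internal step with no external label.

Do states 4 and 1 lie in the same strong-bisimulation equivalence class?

Answer: NOT BISIMILAR

Analysis:
Refine partition for ~:
  π0 = {{0,1,2,3,4,5,6}}
  π1 = {{0},{1,3},{2},{4},{5},{6}}
Fixed point at round 2; 6 class(es).
[4]={4}  [1]={1,3}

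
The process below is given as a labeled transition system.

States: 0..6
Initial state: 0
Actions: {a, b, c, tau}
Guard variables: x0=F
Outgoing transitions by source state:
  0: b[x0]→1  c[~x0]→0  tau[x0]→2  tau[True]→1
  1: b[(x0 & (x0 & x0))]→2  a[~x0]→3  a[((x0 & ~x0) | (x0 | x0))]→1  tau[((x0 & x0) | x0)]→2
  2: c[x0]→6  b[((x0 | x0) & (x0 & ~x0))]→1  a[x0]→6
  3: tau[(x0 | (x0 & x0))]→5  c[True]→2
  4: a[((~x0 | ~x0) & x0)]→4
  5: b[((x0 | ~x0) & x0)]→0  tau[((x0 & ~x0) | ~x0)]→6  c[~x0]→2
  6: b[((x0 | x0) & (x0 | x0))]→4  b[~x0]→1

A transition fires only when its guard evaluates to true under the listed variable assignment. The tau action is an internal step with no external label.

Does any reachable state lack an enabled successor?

Reach set: {0,1,2,3}
  0: c→0  tau→1  [2 out]
  1: a→3  [1 out]
  2: ∅  [STUCK]
  3: c→2  [1 out]
Path to 2: tau·a·c

Answer: DEADLOCK at state 2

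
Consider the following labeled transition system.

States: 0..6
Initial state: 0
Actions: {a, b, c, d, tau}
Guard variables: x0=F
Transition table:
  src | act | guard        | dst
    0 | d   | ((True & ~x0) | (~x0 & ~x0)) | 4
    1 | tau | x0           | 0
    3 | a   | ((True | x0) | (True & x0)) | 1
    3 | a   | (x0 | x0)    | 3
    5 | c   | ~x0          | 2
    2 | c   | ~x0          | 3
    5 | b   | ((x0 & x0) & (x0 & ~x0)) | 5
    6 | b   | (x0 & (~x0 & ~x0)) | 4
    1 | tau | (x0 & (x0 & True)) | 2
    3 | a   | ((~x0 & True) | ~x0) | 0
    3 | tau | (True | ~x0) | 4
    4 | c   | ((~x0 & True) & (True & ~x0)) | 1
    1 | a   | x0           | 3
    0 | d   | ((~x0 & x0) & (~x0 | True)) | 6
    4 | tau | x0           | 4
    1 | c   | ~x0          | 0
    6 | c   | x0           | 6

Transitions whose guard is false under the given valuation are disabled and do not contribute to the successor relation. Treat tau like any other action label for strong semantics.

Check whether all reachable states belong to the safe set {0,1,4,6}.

Inv-set: {0,1,4,6}
Reachable = {0,1,4}
  0: safe
  1: safe
  4: safe

Answer: INVARIANT HOLDS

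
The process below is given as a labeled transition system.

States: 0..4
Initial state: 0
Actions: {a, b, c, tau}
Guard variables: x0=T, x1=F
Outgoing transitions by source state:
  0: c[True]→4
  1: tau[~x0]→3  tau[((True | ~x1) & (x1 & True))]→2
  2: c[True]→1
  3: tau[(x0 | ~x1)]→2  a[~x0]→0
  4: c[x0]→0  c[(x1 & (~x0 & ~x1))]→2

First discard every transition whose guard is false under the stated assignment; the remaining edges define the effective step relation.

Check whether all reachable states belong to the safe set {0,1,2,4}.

Answer: INVARIANT HOLDS

Analysis:
Safe = {0,1,2,4}
Reachable = {0,4}
  0: ✓
  4: ✓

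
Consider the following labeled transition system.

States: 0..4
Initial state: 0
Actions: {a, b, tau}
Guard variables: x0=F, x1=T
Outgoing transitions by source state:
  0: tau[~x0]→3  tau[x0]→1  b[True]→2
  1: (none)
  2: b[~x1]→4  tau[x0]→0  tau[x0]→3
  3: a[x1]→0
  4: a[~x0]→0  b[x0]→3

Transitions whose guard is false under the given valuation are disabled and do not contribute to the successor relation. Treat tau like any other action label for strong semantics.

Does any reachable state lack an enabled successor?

Answer: DEADLOCK at state 2

Trace:
R = {0,2,3}
  0: b→2  tau→3  [2 exit(s)]
  2: ∅  [no exit]
  3: a→0  [1 exit(s)]
witness 2: b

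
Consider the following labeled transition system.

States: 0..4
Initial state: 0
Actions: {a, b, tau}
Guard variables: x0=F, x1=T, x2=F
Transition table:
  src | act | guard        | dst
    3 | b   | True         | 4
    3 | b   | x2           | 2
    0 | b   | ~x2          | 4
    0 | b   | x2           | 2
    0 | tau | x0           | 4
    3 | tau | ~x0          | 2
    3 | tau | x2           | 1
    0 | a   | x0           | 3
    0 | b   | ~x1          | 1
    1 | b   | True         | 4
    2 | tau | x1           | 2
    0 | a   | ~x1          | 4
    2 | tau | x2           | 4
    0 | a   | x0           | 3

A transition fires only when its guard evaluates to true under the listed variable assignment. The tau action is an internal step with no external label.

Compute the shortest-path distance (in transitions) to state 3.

Layered search for 3:
  Layer 0: {0}
  Layer 1: {4}
3 never appears.

Answer: UNREACHABLE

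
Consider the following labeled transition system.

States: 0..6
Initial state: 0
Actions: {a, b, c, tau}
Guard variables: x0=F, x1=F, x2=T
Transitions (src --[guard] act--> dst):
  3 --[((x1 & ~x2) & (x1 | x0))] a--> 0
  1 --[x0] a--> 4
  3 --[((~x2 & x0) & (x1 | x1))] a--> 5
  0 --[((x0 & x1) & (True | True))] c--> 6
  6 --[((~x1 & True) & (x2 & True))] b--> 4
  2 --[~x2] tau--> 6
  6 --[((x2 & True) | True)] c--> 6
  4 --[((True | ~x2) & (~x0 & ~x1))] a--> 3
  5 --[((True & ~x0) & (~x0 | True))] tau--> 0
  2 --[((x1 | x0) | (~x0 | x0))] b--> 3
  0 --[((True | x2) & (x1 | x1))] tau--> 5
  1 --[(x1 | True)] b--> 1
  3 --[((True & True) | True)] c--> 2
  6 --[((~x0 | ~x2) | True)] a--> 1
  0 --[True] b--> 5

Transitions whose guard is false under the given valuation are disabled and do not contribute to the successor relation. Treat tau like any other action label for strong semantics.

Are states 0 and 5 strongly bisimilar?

Answer: NOT BISIMILAR

Working:
Refine partition for ~:
  round 0: {{0,1,2,3,4,5,6}}
  round 1: {{0,1,2},{3},{4},{5},{6}}
  round 2: {{0},{1},{2},{3},{4},{5},{6}}
7 equivalence class(es) (converged in 3)
0∈{0}, 5∈{5}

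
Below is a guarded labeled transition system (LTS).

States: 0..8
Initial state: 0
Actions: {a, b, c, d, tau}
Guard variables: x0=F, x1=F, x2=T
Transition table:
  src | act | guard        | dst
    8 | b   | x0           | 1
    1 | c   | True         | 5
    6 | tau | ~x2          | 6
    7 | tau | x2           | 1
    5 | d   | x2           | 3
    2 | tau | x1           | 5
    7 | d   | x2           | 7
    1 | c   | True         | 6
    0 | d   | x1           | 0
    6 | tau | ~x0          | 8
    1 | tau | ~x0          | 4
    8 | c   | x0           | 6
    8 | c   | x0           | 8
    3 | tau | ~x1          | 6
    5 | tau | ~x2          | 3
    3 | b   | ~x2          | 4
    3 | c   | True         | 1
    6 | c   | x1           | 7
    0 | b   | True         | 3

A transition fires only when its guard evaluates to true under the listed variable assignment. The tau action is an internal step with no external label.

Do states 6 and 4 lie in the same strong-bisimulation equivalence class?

Bisimulation quotient by refinement:
  π0 = {{0,1,2,3,4,5,6,7,8}}
  π1 = {{0},{1,3},{2,4,8},{5},{6},{7}}
  π2 = {{0},{1},{2,4,8},{3},{5},{6},{7}}
Fixed point at round 3; 7 class(es).
[6]={6}  [4]={2,4,8}

Answer: NOT BISIMILAR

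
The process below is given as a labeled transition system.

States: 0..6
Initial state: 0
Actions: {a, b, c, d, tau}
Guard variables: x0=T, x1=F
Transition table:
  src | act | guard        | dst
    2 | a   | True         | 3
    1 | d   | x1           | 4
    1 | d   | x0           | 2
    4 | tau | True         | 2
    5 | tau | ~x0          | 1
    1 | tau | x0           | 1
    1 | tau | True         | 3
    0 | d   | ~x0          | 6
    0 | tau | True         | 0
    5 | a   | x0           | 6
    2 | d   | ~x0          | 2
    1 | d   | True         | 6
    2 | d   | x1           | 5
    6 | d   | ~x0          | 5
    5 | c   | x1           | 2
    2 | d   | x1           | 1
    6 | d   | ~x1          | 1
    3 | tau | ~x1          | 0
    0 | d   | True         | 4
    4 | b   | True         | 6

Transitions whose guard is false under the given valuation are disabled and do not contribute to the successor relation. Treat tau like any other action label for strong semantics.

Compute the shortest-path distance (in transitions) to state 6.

Layered search for 6:
  L0 = {0}
  L1 = {4}
  L2 = {2,6}
6 enters at depth 2; path d·b

Answer: 2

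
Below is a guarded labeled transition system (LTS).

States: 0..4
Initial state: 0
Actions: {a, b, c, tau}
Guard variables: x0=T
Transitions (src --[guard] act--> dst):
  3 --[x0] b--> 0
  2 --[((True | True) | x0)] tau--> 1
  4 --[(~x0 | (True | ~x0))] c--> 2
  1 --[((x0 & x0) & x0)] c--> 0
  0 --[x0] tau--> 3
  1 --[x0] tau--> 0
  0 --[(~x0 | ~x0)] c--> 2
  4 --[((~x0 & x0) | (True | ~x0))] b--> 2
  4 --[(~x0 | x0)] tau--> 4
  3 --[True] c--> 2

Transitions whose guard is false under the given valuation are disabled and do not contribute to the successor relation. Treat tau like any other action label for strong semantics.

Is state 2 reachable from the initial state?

Answer: REACHABLE

Analysis:
After dropping false guards: 9 live edges.
Layer 0: {0}
Layer 1: {3}  now seen {0,3}
Layer 2: {2}  now seen {0,2,3}
Layer 3: {1}  now seen {0,1,2,3}
Reach set: {0,1,2,3}
trace reaching 2: tau·c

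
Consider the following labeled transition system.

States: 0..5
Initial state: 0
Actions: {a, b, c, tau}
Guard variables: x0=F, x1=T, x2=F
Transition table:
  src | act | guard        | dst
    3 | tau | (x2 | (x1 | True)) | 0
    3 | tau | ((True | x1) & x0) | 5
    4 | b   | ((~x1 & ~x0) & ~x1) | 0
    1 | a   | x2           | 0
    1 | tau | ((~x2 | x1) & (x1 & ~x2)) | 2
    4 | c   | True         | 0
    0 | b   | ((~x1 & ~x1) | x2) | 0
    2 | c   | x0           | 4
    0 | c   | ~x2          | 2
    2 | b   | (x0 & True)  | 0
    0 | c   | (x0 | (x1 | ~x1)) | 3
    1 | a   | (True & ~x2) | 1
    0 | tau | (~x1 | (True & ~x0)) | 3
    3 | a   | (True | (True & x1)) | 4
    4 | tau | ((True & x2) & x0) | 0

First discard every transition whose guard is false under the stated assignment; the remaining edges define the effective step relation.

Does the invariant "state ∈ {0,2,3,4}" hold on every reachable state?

Answer: INVARIANT HOLDS

Working:
Inv-set: {0,2,3,4}
Reachable = {0,2,3,4}
  0: safe
  2: safe
  3: safe
  4: safe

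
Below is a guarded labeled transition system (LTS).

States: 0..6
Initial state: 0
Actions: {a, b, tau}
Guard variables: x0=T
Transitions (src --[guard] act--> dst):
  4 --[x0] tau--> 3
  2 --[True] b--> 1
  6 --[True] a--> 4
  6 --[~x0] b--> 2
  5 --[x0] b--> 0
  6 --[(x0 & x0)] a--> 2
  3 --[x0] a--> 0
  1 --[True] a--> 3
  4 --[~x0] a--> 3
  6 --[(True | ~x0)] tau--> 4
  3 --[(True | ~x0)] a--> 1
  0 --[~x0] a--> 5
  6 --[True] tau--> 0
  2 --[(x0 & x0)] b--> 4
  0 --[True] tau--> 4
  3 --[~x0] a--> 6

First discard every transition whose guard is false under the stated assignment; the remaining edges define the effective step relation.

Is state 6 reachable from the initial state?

12 transition(s) survive guard evaluation.
Layer 0: {0}
Layer 1: {4}  total {0,4}
Layer 2: {3}  total {0,3,4}
Layer 3: {1}  total {0,1,3,4}
Reachable = {0,1,3,4}

Answer: UNREACHABLE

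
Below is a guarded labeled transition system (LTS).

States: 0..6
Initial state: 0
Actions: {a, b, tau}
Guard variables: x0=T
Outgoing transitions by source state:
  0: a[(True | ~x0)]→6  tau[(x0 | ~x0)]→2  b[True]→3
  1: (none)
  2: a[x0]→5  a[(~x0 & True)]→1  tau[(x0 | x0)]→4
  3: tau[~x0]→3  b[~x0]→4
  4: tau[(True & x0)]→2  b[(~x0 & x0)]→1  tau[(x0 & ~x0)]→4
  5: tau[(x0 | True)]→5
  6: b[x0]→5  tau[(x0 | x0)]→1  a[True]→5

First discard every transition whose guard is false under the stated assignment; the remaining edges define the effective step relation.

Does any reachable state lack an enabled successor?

Answer: DEADLOCK at state 1

Working:
Reachable = {0,1,2,3,4,5,6}
  0: a→6  b→3  tau→2  [3 exit(s)]
  1: ∅  [no exit]
  2: a→5  tau→4  [2 exit(s)]
  3: ∅  [no exit]
  4: tau→2  [1 exit(s)]
  5: tau→5  [1 exit(s)]
  6: a→5  b→5  tau→1  [3 exit(s)]
witness 1: a·tau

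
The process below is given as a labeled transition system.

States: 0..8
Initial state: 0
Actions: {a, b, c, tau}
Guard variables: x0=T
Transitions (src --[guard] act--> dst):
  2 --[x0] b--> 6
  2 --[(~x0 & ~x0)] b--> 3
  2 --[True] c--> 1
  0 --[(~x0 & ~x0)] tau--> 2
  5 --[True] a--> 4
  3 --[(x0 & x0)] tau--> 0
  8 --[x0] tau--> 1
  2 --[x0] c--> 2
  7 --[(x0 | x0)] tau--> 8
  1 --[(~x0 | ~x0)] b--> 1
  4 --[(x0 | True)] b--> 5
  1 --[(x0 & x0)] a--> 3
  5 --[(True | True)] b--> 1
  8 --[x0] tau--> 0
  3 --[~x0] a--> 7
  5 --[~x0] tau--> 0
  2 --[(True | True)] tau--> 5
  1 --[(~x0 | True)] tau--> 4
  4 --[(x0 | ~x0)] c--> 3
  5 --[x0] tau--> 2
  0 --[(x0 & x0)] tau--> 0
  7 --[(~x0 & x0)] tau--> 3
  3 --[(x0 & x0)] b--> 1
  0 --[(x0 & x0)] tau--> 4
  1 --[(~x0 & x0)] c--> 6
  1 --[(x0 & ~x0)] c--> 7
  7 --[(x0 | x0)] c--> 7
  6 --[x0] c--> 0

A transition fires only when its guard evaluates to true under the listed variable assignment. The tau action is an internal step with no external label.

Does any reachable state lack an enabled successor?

R = {0,1,2,3,4,5,6}
  0: tau→0  tau→4  [2 exit(s)]
  1: a→3  tau→4  [2 exit(s)]
  2: b→6  c→1  c→2  tau→5  [4 exit(s)]
  3: b→1  tau→0  [2 exit(s)]
  4: b→5  c→3  [2 exit(s)]
  5: a→4  b→1  tau→2  [3 exit(s)]
  6: c→0  [1 exit(s)]

Answer: DEADLOCK-FREE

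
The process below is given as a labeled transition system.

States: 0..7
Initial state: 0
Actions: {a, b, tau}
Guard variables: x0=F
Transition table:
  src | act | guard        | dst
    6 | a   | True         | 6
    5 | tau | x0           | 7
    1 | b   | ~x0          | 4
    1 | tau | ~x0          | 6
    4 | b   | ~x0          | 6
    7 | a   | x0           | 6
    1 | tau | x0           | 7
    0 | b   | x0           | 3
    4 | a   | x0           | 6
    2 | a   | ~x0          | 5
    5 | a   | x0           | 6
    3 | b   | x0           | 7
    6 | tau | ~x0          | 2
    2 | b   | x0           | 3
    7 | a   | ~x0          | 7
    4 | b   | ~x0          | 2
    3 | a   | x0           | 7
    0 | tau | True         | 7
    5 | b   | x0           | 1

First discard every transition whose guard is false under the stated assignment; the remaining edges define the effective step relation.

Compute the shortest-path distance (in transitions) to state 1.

Answer: UNREACHABLE

Trace:
BFS to 1:
  depth 0: {0}
  depth 1: {7}
1 never appears.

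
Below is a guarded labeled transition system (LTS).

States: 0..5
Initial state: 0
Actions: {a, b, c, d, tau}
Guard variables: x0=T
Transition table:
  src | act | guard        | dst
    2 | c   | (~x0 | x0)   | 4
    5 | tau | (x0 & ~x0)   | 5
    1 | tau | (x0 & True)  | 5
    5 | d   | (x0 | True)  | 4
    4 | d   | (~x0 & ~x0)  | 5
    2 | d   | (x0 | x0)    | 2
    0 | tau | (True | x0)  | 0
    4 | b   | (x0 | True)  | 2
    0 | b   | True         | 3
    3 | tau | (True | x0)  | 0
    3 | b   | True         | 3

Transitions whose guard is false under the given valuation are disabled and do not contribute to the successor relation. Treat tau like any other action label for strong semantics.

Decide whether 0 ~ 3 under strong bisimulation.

Compute ~ classes (split until stable):
  round 0: {{0,1,2,3,4,5}}
  round 1: {{0,3},{1},{2},{4},{5}}
Fixed point at round 2; 5 class(es).
[0]={0,3}  [3]={0,3}

Answer: BISIMILAR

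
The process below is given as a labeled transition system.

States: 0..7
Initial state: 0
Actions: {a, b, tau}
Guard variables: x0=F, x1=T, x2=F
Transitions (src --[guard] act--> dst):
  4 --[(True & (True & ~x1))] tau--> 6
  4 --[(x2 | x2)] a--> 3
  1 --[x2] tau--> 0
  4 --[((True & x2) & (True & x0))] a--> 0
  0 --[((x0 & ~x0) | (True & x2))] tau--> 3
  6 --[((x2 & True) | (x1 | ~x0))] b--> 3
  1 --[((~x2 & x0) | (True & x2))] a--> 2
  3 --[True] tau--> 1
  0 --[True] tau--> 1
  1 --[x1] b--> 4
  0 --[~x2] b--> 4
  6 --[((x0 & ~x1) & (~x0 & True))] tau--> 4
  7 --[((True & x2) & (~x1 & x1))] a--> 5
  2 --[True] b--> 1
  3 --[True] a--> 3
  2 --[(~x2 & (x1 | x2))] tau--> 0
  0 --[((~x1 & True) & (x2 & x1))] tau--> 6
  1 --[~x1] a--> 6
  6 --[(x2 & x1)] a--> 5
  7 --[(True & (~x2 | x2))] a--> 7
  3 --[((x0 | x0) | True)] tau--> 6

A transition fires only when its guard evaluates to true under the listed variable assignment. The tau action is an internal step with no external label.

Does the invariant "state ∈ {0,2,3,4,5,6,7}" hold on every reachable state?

Allowed set {0,2,3,4,5,6,7}
R = {0,1,4}
  0: safe
  1: VIOLATES
  4: safe
reach 1 via tau — violates

Answer: INVARIANT VIOLATED at state 1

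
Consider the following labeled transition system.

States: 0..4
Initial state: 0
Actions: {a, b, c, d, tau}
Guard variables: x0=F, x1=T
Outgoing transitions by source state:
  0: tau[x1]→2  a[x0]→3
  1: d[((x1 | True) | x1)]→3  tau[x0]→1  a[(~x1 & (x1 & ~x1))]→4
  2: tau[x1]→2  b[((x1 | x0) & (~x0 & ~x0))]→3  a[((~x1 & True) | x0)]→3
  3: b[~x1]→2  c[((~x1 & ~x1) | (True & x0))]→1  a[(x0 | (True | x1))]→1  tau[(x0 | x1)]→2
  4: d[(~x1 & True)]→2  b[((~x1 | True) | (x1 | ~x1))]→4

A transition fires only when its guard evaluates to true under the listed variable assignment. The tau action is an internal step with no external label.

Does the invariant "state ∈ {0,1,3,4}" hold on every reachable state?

Answer: INVARIANT VIOLATED at state 2

Trace:
Safe = {0,1,3,4}
Reachable = {0,1,2,3}
  0: ✓
  1: ✓
  2: ✗ unsafe
  3: ✓
witness against invariant: tau → 2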